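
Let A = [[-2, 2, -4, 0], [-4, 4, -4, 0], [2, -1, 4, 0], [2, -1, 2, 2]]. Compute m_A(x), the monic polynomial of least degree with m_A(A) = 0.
m_A(x) = (x - 2)^2

The characteristic polynomial factors as (x - 2)^4. The minimal polynomial is ∏(x - λ)^{k_λ} where k_λ is the size of the largest Jordan block at λ.

For λ = 2: rank(A - 2I) = 1, and the largest Jordan block has size 2 (the smallest k with rank((A - 2I)^k) = rank((A - 2I)^(k+1))).

So m_A(x) = (x - 2)^2.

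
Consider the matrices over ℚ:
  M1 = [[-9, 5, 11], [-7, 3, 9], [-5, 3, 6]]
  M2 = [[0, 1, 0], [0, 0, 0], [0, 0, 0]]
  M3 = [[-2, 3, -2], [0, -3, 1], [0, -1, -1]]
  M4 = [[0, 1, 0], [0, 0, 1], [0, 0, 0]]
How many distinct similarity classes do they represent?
3 classes: {M1, M4}, {M2}, {M3}

Characteristic polynomials: χ_{M1} = x^3, χ_{M2} = x^3, χ_{M3} = (x + 2)^3, χ_{M4} = x^3.

{M1, M4}: invariant factors x^3.

{M2}: invariant factors x, x^2.

{M3}: invariant factors (x + 2)^3.

Matrices are similar if and only if their invariant-factor lists agree; the partition into similarity classes is {M1, M4}, {M2}, {M3}.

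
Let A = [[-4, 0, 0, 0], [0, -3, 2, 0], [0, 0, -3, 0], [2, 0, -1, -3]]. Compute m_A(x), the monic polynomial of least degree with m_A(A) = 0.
The characteristic polynomial factors as (x + 3)^3(x + 4). The minimal polynomial is ∏(x - λ)^{k_λ} where k_λ is the size of the largest Jordan block at λ.

For λ = -4: rank(A + 4I) = 3, and the largest Jordan block has size 1 (the smallest k with rank((A + 4I)^k) = rank((A + 4I)^(k+1))).
For λ = -3: rank(A + 3I) = 2, and the largest Jordan block has size 2 (the smallest k with rank((A + 3I)^k) = rank((A + 3I)^(k+1))).

So m_A(x) = (x + 3)^2(x + 4).

m_A(x) = (x + 3)^2(x + 4)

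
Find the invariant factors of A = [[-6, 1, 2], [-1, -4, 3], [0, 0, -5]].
The Jordan structure of A has elementary divisors (x + 5)^3. Arranging the block sizes at each eigenvalue in decreasing order and taking row products gives the invariant factors.

Invariant factors (smallest first, each dividing the next): (x + 5)^3.

Check: the last factor (x + 5)^3 is the minimal polynomial, and the product (x + 5)^3 is the characteristic polynomial.

(x + 5)^3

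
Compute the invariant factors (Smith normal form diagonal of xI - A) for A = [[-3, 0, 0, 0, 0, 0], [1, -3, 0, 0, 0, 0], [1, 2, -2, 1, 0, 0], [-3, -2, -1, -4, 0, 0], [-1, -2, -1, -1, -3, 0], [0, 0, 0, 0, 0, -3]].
x + 3, x + 3, (x + 3)^2, (x + 3)^2

The Jordan structure of A has elementary divisors (x + 3)^2, (x + 3)^2, (x + 3), (x + 3). Arranging the block sizes at each eigenvalue in decreasing order and taking row products gives the invariant factors.

Invariant factors (smallest first, each dividing the next): x + 3, x + 3, (x + 3)^2, (x + 3)^2.

Check: the last factor (x + 3)^2 is the minimal polynomial, and the product (x + 3)^6 is the characteristic polynomial.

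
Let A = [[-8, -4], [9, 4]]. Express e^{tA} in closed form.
e^{tA} = [[(1 - 6*t)*e^{-2*t}, -4*t*e^{-2*t}], [9*t*e^{-2*t}, (6*t + 1)*e^{-2*t}]]

A has Jordan form J = [[-2, 1], [0, -2]] with A = PJP^{-1}, so e^{tA} = P e^{tJ} P^{-1}.

For a Jordan block J_k(λ), e^{tJ_k(λ)} = e^{λt} · (I + tN + t^2 N^2/2! + ... + t^{k-1} N^{k-1}/(k-1)!) where N is the nilpotent superdiagonal part.

Assembling the blocks and conjugating back gives the entries of e^{tA} as shown above.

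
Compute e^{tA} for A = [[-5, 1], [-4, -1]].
e^{tA} = [[(1 - 2*t)*e^{-3*t}, t*e^{-3*t}], [-4*t*e^{-3*t}, (2*t + 1)*e^{-3*t}]]

A has Jordan form J = [[-3, 1], [0, -3]] with A = PJP^{-1}, so e^{tA} = P e^{tJ} P^{-1}.

For a Jordan block J_k(λ), e^{tJ_k(λ)} = e^{λt} · (I + tN + t^2 N^2/2! + ... + t^{k-1} N^{k-1}/(k-1)!) where N is the nilpotent superdiagonal part.

Assembling the blocks and conjugating back gives the entries of e^{tA} as shown above.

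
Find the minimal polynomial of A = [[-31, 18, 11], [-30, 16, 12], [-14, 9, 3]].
The characteristic polynomial factors as (x + 2)(x + 5)^2. The minimal polynomial is ∏(x - λ)^{k_λ} where k_λ is the size of the largest Jordan block at λ.

For λ = -5: rank(A + 5I) = 2, and the largest Jordan block has size 2 (the smallest k with rank((A + 5I)^k) = rank((A + 5I)^(k+1))).
For λ = -2: rank(A + 2I) = 2, and the largest Jordan block has size 1 (the smallest k with rank((A + 2I)^k) = rank((A + 2I)^(k+1))).

So m_A(x) = (x + 2)(x + 5)^2.

m_A(x) = (x + 2)(x + 5)^2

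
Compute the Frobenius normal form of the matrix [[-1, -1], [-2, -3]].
R = [[0, -1], [1, -4]]

The invariant factors of A (the non-unit diagonal entries of the Smith normal form of xI - A over ℚ[x]) are x^2 + 4x + 1, each dividing the next. The characteristic polynomial is their product, x^2 + 4x + 1.

The rational canonical form is the block-diagonal matrix of companion matrices C(f_i):
R = [[0, -1], [1, -4]].

Note the characteristic polynomial does not split into linear factors over ℚ, so A has no Jordan form over ℚ; the rational canonical form exists over any field.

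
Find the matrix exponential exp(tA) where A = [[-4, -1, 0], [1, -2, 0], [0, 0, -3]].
e^{tA} = [[(1 - t)*e^{-3*t}, -t*e^{-3*t}, 0], [t*e^{-3*t}, (t + 1)*e^{-3*t}, 0], [0, 0, e^{-3*t}]]

A has Jordan form J = [[-3, 1, 0], [0, -3, 0], [0, 0, -3]] with A = PJP^{-1}, so e^{tA} = P e^{tJ} P^{-1}.

For a Jordan block J_k(λ), e^{tJ_k(λ)} = e^{λt} · (I + tN + t^2 N^2/2! + ... + t^{k-1} N^{k-1}/(k-1)!) where N is the nilpotent superdiagonal part.

Assembling the blocks and conjugating back gives the entries of e^{tA} as shown above.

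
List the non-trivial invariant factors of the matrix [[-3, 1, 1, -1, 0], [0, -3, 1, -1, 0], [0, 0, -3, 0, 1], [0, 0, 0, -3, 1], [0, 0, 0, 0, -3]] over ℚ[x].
The Jordan structure of A has elementary divisors (x + 3)^3, (x + 3)^2. Arranging the block sizes at each eigenvalue in decreasing order and taking row products gives the invariant factors.

Invariant factors (smallest first, each dividing the next): (x + 3)^2, (x + 3)^3.

Check: the last factor (x + 3)^3 is the minimal polynomial, and the product (x + 3)^5 is the characteristic polynomial.

(x + 3)^2, (x + 3)^3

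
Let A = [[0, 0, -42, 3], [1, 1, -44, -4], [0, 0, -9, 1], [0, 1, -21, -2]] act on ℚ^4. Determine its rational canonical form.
The invariant factors of A (the non-unit diagonal entries of the Smith normal form of xI - A over ℚ[x]) are (x + 1)^2(x + 3)(x + 5), each dividing the next. The characteristic polynomial is their product, (x + 1)^2(x + 3)(x + 5).

The rational canonical form is the block-diagonal matrix of companion matrices C(f_i):
R = [[0, 0, 0, -15], [1, 0, 0, -38], [0, 1, 0, -32], [0, 0, 1, -10]].

R = [[0, 0, 0, -15], [1, 0, 0, -38], [0, 1, 0, -32], [0, 0, 1, -10]]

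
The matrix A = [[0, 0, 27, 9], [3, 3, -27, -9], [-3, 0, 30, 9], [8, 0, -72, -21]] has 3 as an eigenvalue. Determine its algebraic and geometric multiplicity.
algebraic multiplicity 4, geometric multiplicity 3

The characteristic polynomial is (x - 3)^4, so the factor x - 3 appears with exponent 4: the algebraic multiplicity is 4.

rank(A - 3I) = 1, so the eigenspace has dimension 4 - 1 = 3: the geometric multiplicity is 3.

Since 3 < 4, A is not diagonalizable.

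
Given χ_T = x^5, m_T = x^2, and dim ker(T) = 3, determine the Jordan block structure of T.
Jordan blocks: (0, 2), (0, 2), (0, 1)

λ = 0: algebraic multiplicity 5 (exponent in χ_T), largest block size 2 (exponent in m_T), 3 blocks (geometric multiplicity). These force block sizes [2, 2, 1].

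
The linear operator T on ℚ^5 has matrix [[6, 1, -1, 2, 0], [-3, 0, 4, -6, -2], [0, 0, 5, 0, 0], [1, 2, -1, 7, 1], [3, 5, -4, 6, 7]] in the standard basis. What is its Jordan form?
The characteristic polynomial is det(xI - A) = (x - 5)^5, so the eigenvalues are 5 (algebraic multiplicity 5).

For λ = 5: rank(A - 5I) = 3, rank((A - 5I)^2) = 1, rank((A - 5I)^3) = 0. The eigenspace has dimension 5 - 3 = 2, so there are 2 Jordan blocks; the rank sequence gives block sizes [3, 2].

Assembling the blocks gives the Jordan form J above.

J = [[5, 1, 0, 0, 0], [0, 5, 1, 0, 0], [0, 0, 5, 0, 0], [0, 0, 0, 5, 1], [0, 0, 0, 0, 5]]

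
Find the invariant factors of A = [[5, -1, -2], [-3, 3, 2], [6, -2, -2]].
x - 2, (x - 2)^2

The Jordan structure of A has elementary divisors (x - 2)^2, (x - 2). Arranging the block sizes at each eigenvalue in decreasing order and taking row products gives the invariant factors.

Invariant factors (smallest first, each dividing the next): x - 2, (x - 2)^2.

Check: the last factor (x - 2)^2 is the minimal polynomial, and the product (x - 2)^3 is the characteristic polynomial.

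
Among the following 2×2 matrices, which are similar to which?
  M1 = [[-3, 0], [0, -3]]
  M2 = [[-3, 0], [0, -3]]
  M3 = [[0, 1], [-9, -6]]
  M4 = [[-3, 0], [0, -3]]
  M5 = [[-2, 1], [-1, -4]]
Characteristic polynomials: χ_{M1} = (x + 3)^2, χ_{M2} = (x + 3)^2, χ_{M3} = (x + 3)^2, χ_{M4} = (x + 3)^2, χ_{M5} = (x + 3)^2.

{M1, M2, M4}: invariant factors x + 3, x + 3.

{M3, M5}: invariant factors (x + 3)^2.

Matrices are similar if and only if their invariant-factor lists agree; the partition into similarity classes is {M1, M2, M4}, {M3, M5}.

2 classes: {M1, M2, M4}, {M3, M5}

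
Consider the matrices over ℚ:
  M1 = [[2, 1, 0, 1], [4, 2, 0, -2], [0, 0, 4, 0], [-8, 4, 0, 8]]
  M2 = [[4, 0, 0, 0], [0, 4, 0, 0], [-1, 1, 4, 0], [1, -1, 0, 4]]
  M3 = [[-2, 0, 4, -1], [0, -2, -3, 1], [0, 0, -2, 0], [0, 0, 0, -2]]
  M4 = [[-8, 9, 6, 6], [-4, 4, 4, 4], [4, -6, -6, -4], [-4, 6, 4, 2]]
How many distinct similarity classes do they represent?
Characteristic polynomials: χ_{M1} = (x - 4)^4, χ_{M2} = (x - 4)^4, χ_{M3} = (x + 2)^4, χ_{M4} = (x + 2)^4.

{M1, M2}: invariant factors x - 4, x - 4, (x - 4)^2.

{M3}: invariant factors (x + 2)^2, (x + 2)^2.

{M4}: invariant factors x + 2, x + 2, (x + 2)^2.

Matrices are similar if and only if their invariant-factor lists agree; the partition into similarity classes is {M1, M2}, {M3}, {M4}.

3 classes: {M1, M2}, {M3}, {M4}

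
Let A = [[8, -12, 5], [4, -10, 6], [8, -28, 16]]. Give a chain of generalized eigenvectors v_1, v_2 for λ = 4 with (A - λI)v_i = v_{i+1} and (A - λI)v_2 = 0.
v_1 = [[0, 2, 5]]^T, v_2 = [[1, 2, 4]]^T

We seek v_1 ∈ ker((A - 4I)^2) \ ker(A - 4I), then set v_{i+1} = (A - 4I) v_i.

One such chain is v_1 = [[0, 2, 5]]^T, v_2 = [[1, 2, 4]]^T. Check: (A - 4I) v_2 = [[0, 0, 0]]^T = 0.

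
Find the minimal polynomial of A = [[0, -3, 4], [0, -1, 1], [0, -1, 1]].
m_A(x) = x^3

The characteristic polynomial factors as x^3. The minimal polynomial is ∏(x - λ)^{k_λ} where k_λ is the size of the largest Jordan block at λ.

For λ = 0: rank(A) = 2, and the largest Jordan block has size 3 (the smallest k with rank(A^k) = rank(A^(k+1))).

So m_A(x) = x^3.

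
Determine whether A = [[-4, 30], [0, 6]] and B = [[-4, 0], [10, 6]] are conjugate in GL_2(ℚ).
Two matrices over a field are similar if and only if they have the same invariant factors.

Both A and B have characteristic polynomial (x - 6)(x + 4) and minimal polynomial (x - 6)(x + 4). Computing further, both have invariant factors (x - 6)(x + 4). Hence A and B are similar.

Yes.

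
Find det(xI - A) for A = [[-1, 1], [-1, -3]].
xI - A = [[x + 1, -1], [1, x + 3]].

Expanding det(xI - A) along the first row:
det(xI - A) = + (x + 1)·det([[x + 3]]) - (-1)·det([[1]]).

Evaluating gives χ_A(x) = x^2 + 4x + 4 = (x + 2)^2.

χ_A(x) = (x + 2)^2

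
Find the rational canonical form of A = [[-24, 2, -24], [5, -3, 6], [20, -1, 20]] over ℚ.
R = [[0, 0, 16], [1, 0, -8], [0, 1, -7]]

The invariant factors of A (the non-unit diagonal entries of the Smith normal form of xI - A over ℚ[x]) are (x - 1)(x + 4)^2, each dividing the next. The characteristic polynomial is their product, (x - 1)(x + 4)^2.

The rational canonical form is the block-diagonal matrix of companion matrices C(f_i):
R = [[0, 0, 16], [1, 0, -8], [0, 1, -7]].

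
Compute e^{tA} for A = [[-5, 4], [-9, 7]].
e^{tA} = [[(1 - 6*t)*e^{t}, 4*t*e^{t}], [-9*t*e^{t}, (6*t + 1)*e^{t}]]

A has Jordan form J = [[1, 1], [0, 1]] with A = PJP^{-1}, so e^{tA} = P e^{tJ} P^{-1}.

For a Jordan block J_k(λ), e^{tJ_k(λ)} = e^{λt} · (I + tN + t^2 N^2/2! + ... + t^{k-1} N^{k-1}/(k-1)!) where N is the nilpotent superdiagonal part.

Assembling the blocks and conjugating back gives the entries of e^{tA} as shown above.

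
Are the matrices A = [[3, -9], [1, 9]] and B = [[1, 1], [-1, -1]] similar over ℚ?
trace(A) = 12 but trace(B) = 0. The trace is a similarity invariant, so A and B are not similar.

No.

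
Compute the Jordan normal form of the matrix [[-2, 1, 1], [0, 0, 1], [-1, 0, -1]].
The characteristic polynomial is det(xI - A) = (x + 1)^3, so the eigenvalues are -1 (algebraic multiplicity 3).

For λ = -1: rank(A + I) = 2, rank((A + I)^2) = 1, rank((A + I)^3) = 0. The eigenspace has dimension 3 - 2 = 1, so there is 1 Jordan block; the rank sequence gives block sizes [3].

Assembling the blocks gives the Jordan form J above.

J = [[-1, 1, 0], [0, -1, 1], [0, 0, -1]]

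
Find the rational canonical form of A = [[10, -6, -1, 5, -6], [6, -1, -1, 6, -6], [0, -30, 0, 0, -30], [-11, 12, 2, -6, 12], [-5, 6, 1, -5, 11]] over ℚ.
The invariant factors of A (the non-unit diagonal entries of the Smith normal form of xI - A over ℚ[x]) are x - 5, x - 5, (x - 5)(x - 2)(x + 3), each dividing the next. The characteristic polynomial is their product, (x - 5)^3(x - 2)(x + 3).

The rational canonical form is the block-diagonal matrix of companion matrices C(f_i):
R = [[5, 0, 0, 0, 0], [0, 5, 0, 0, 0], [0, 0, 0, 0, -30], [0, 0, 1, 0, 11], [0, 0, 0, 1, 4]].

R = [[5, 0, 0, 0, 0], [0, 5, 0, 0, 0], [0, 0, 0, 0, -30], [0, 0, 1, 0, 11], [0, 0, 0, 1, 4]]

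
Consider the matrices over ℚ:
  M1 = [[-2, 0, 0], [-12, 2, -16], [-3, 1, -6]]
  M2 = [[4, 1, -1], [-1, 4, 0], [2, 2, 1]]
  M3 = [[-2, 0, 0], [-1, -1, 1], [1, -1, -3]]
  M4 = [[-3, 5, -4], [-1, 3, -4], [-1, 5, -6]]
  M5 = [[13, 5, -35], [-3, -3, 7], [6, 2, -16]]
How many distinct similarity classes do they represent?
Characteristic polynomials: χ_{M1} = (x + 2)^3, χ_{M2} = (x - 3)^3, χ_{M3} = (x + 2)^3, χ_{M4} = (x + 2)^3, χ_{M5} = (x + 2)^3.

{M1, M3, M4, M5}: invariant factors x + 2, (x + 2)^2.

{M2}: invariant factors (x - 3)^3.

Matrices are similar if and only if their invariant-factor lists agree; the partition into similarity classes is {M1, M3, M4, M5}, {M2}.

2 classes: {M1, M3, M4, M5}, {M2}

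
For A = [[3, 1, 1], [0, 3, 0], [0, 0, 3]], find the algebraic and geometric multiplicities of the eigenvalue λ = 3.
algebraic multiplicity 3, geometric multiplicity 2

The characteristic polynomial is (x - 3)^3, so the factor x - 3 appears with exponent 3: the algebraic multiplicity is 3.

rank(A - 3I) = 1, so the eigenspace has dimension 3 - 1 = 2: the geometric multiplicity is 2.

Since 2 < 3, A is not diagonalizable.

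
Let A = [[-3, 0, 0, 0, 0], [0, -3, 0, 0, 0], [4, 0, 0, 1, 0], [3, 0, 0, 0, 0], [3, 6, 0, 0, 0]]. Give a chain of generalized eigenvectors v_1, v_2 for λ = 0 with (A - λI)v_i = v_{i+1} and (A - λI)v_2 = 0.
We seek v_1 ∈ ker(A^2) \ ker(A), then set v_{i+1} = A v_i.

One such chain is v_1 = [[0, 0, 4, 1, 0]]^T, v_2 = [[0, 0, 1, 0, 0]]^T. Check: A v_2 = [[0, 0, 0, 0, 0]]^T = 0.

v_1 = [[0, 0, 4, 1, 0]]^T, v_2 = [[0, 0, 1, 0, 0]]^T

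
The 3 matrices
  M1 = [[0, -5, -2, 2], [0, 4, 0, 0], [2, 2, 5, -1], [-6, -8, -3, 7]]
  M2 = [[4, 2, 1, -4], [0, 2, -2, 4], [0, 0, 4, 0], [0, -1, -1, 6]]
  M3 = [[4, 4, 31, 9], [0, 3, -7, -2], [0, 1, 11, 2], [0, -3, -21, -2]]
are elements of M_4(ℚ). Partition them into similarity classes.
Characteristic polynomials: χ_{M1} = (x - 4)^4, χ_{M2} = (x - 4)^4, χ_{M3} = (x - 4)^4.

{M1, M2, M3}: invariant factors (x - 4)^2, (x - 4)^2.

Matrices are similar if and only if their invariant-factor lists agree; the partition into similarity classes is {M1, M2, M3}.

1 class: {M1, M2, M3}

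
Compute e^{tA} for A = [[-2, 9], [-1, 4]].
A has Jordan form J = [[1, 1], [0, 1]] with A = PJP^{-1}, so e^{tA} = P e^{tJ} P^{-1}.

For a Jordan block J_k(λ), e^{tJ_k(λ)} = e^{λt} · (I + tN + t^2 N^2/2! + ... + t^{k-1} N^{k-1}/(k-1)!) where N is the nilpotent superdiagonal part.

Assembling the blocks and conjugating back gives the entries of e^{tA} as shown above.

e^{tA} = [[(1 - 3*t)*e^{t}, 9*t*e^{t}], [-t*e^{t}, (3*t + 1)*e^{t}]]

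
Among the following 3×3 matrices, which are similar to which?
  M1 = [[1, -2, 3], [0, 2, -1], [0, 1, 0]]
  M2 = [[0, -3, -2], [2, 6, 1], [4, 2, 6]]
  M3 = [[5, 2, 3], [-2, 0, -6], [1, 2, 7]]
Characteristic polynomials: χ_{M1} = (x - 1)^3, χ_{M2} = (x - 4)^3, χ_{M3} = (x - 4)^3.

{M1}: invariant factors (x - 1)^3.

{M2}: invariant factors (x - 4)^3.

{M3}: invariant factors x - 4, (x - 4)^2.

Matrices are similar if and only if their invariant-factor lists agree; the partition into similarity classes is {M1}, {M2}, {M3}.

3 classes: {M1}, {M2}, {M3}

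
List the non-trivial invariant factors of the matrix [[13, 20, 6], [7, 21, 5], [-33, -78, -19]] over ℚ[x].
(x - 5)^3

The Jordan structure of A has elementary divisors (x - 5)^3. Arranging the block sizes at each eigenvalue in decreasing order and taking row products gives the invariant factors.

Invariant factors (smallest first, each dividing the next): (x - 5)^3.

Check: the last factor (x - 5)^3 is the minimal polynomial, and the product (x - 5)^3 is the characteristic polynomial.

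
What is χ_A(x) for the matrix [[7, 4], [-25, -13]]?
χ_A(x) = (x + 3)^2

xI - A = [[x - 7, -4], [25, x + 13]].

Expanding det(xI - A) along the first row:
det(xI - A) = + (x - 7)·det([[x + 13]]) - (-4)·det([[25]]).

Evaluating gives χ_A(x) = x^2 + 6x + 9 = (x + 3)^2.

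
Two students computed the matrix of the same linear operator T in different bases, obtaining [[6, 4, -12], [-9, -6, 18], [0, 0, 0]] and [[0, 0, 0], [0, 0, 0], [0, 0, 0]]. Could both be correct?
No.

Both have characteristic polynomial x^3, but the minimal polynomial of A is x^2 while the minimal polynomial of B is x. The minimal polynomial is a similarity invariant, so A and B are not similar.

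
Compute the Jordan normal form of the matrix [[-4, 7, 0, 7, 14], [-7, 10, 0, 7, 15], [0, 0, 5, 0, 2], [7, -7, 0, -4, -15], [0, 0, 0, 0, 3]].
J = [[-4, 0, 0, 0, 0], [0, 3, 1, 0, 0], [0, 0, 3, 0, 0], [0, 0, 0, 3, 0], [0, 0, 0, 0, 5]]

The characteristic polynomial is det(xI - A) = (x - 5)(x - 3)^3(x + 4), so the eigenvalues are -4 (algebraic multiplicity 1), 3 (algebraic multiplicity 3), 5 (algebraic multiplicity 1).

For λ = -4: algebraic multiplicity 1 gives one 1×1 block.

For λ = 3: rank(A - 3I) = 3, rank((A - 3I)^2) = 2. The eigenspace has dimension 5 - 3 = 2, so there are 2 Jordan blocks; the rank sequence gives block sizes [2, 1].

For λ = 5: algebraic multiplicity 1 gives one 1×1 block.

Assembling the blocks gives the Jordan form J above.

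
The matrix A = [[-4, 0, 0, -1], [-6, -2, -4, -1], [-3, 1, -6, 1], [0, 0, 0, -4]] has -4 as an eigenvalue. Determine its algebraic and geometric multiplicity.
algebraic multiplicity 4, geometric multiplicity 2

The characteristic polynomial is (x + 4)^4, so the factor x + 4 appears with exponent 4: the algebraic multiplicity is 4.

rank(A + 4I) = 2, so the eigenspace has dimension 4 - 2 = 2: the geometric multiplicity is 2.

Since 2 < 4, A is not diagonalizable.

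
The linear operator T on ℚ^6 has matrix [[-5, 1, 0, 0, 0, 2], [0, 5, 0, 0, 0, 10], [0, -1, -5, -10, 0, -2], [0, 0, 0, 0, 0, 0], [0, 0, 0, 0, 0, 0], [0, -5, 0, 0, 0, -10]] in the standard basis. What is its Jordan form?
The characteristic polynomial is det(xI - A) = x^3(x + 5)^3, so the eigenvalues are -5 (algebraic multiplicity 3), 0 (algebraic multiplicity 3).

For λ = -5: rank(A + 5I) = 4, rank((A + 5I)^2) = 3. The eigenspace has dimension 6 - 4 = 2, so there are 2 Jordan blocks; the rank sequence gives block sizes [2, 1].

For λ = 0: rank(A) = 3. The eigenspace has dimension 6 - 3 = 3, so there are 3 Jordan blocks; the rank sequence gives block sizes [1, 1, 1].

Assembling the blocks gives the Jordan form J above.

J = [[-5, 1, 0, 0, 0, 0], [0, -5, 0, 0, 0, 0], [0, 0, -5, 0, 0, 0], [0, 0, 0, 0, 0, 0], [0, 0, 0, 0, 0, 0], [0, 0, 0, 0, 0, 0]]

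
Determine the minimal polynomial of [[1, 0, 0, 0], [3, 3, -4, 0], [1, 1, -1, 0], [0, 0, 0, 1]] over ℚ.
The characteristic polynomial factors as (x - 1)^4. The minimal polynomial is ∏(x - λ)^{k_λ} where k_λ is the size of the largest Jordan block at λ.

For λ = 1: rank(A - I) = 2, and the largest Jordan block has size 3 (the smallest k with rank((A - I)^k) = rank((A - I)^(k+1))).

So m_A(x) = (x - 1)^3.

m_A(x) = (x - 1)^3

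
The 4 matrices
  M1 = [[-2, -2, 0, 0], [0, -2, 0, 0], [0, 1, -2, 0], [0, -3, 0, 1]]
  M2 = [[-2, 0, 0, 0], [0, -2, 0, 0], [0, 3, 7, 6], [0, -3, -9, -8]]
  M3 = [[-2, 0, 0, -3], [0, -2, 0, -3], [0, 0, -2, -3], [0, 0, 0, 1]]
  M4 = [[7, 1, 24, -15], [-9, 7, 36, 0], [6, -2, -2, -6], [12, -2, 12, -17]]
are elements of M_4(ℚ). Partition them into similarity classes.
Characteristic polynomials: χ_{M1} = (x - 1)(x + 2)^3, χ_{M2} = (x - 1)(x + 2)^3, χ_{M3} = (x - 1)(x + 2)^3, χ_{M4} = (x - 1)(x + 2)^3.

{M1, M4}: invariant factors x + 2, (x - 1)(x + 2)^2.

{M2, M3}: invariant factors x + 2, x + 2, (x - 1)(x + 2).

Matrices are similar if and only if their invariant-factor lists agree; the partition into similarity classes is {M1, M4}, {M2, M3}.

2 classes: {M1, M4}, {M2, M3}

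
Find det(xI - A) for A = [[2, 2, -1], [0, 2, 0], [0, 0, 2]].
xI - A = [[x - 2, -2, 1], [0, x - 2, 0], [0, 0, x - 2]].

Expanding det(xI - A) along the first row:
det(xI - A) = + (x - 2)·det([[x - 2, 0], [0, x - 2]]) - (-2)·det([[0, 0], [0, x - 2]]) + (1)·det([[0, x - 2], [0, 0]]).

Evaluating gives χ_A(x) = x^3 - 6x^2 + 12x - 8 = (x - 2)^3.

χ_A(x) = (x - 2)^3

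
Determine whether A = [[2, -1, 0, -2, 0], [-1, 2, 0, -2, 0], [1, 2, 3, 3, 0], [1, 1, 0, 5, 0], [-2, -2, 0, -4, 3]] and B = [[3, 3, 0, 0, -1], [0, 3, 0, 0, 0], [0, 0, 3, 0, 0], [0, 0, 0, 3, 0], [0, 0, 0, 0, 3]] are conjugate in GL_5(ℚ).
No.

Both have characteristic polynomial (x - 3)^5 and minimal polynomial (x - 3)^2. But rank(A - 3I) = 2 for A while rank(B - 3I) = 1 for B, so the number of Jordan blocks at λ = 3 differs. A and B are not similar.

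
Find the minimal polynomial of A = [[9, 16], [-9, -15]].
m_A(x) = (x + 3)^2

The characteristic polynomial factors as (x + 3)^2. The minimal polynomial is ∏(x - λ)^{k_λ} where k_λ is the size of the largest Jordan block at λ.

For λ = -3: rank(A + 3I) = 1, and the largest Jordan block has size 2 (the smallest k with rank((A + 3I)^k) = rank((A + 3I)^(k+1))).

So m_A(x) = (x + 3)^2.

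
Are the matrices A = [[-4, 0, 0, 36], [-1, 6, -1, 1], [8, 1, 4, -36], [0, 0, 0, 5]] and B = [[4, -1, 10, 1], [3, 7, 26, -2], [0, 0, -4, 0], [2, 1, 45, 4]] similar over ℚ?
Two matrices over a field are similar if and only if they have the same invariant factors.

Both A and B have characteristic polynomial (x - 5)^3(x + 4) and minimal polynomial (x - 5)^3(x + 4). Computing further, both have invariant factors (x - 5)^3(x + 4). Hence A and B are similar.

Yes.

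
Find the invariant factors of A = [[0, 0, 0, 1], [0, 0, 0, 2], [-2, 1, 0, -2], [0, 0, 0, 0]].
x^2, x^2

The Jordan structure of A has elementary divisors x^2, x^2. Arranging the block sizes at each eigenvalue in decreasing order and taking row products gives the invariant factors.

Invariant factors (smallest first, each dividing the next): x^2, x^2.

Check: the last factor x^2 is the minimal polynomial, and the product x^4 is the characteristic polynomial.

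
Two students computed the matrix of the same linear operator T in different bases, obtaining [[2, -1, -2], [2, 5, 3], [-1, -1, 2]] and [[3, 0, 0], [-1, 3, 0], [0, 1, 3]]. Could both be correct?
Yes.

Two matrices over a field are similar if and only if they have the same invariant factors.

Both A and B have characteristic polynomial (x - 3)^3 and minimal polynomial (x - 3)^3. Computing further, both have invariant factors (x - 3)^3. Hence A and B are similar.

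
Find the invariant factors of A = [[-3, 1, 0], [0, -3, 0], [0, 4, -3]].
The Jordan structure of A has elementary divisors (x + 3)^2, (x + 3). Arranging the block sizes at each eigenvalue in decreasing order and taking row products gives the invariant factors.

Invariant factors (smallest first, each dividing the next): x + 3, (x + 3)^2.

Check: the last factor (x + 3)^2 is the minimal polynomial, and the product (x + 3)^3 is the characteristic polynomial.

x + 3, (x + 3)^2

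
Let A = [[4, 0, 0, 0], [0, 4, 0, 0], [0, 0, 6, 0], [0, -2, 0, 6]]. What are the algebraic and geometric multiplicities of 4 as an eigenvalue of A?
The characteristic polynomial is (x - 6)^2(x - 4)^2, so the factor x - 4 appears with exponent 2: the algebraic multiplicity is 2.

rank(A - 4I) = 2, so the eigenspace has dimension 4 - 2 = 2: the geometric multiplicity is 2.

algebraic multiplicity 2, geometric multiplicity 2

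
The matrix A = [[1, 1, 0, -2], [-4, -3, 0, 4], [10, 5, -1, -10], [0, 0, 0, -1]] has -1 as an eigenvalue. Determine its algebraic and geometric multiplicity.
algebraic multiplicity 4, geometric multiplicity 3

The characteristic polynomial is (x + 1)^4, so the factor x + 1 appears with exponent 4: the algebraic multiplicity is 4.

rank(A + I) = 1, so the eigenspace has dimension 4 - 1 = 3: the geometric multiplicity is 3.

Since 3 < 4, A is not diagonalizable.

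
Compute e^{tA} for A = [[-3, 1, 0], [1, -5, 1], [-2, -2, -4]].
e^{tA} = [[(t^2 + t + 1)*e^{-4*t}, t*e^{-4*t}, t^2*e^{-4*t}/2], [t*(1 - t)*e^{-4*t}, (1 - t)*e^{-4*t}, t*(2 - t)*e^{-4*t}/2], [2*t*(-t - 1)*e^{-4*t}, -2*t*e^{-4*t}, (1 - t^2)*e^{-4*t}]]

A has Jordan form J = [[-4, 1, 0], [0, -4, 1], [0, 0, -4]] with A = PJP^{-1}, so e^{tA} = P e^{tJ} P^{-1}.

For a Jordan block J_k(λ), e^{tJ_k(λ)} = e^{λt} · (I + tN + t^2 N^2/2! + ... + t^{k-1} N^{k-1}/(k-1)!) where N is the nilpotent superdiagonal part.

Assembling the blocks and conjugating back gives the entries of e^{tA} as shown above.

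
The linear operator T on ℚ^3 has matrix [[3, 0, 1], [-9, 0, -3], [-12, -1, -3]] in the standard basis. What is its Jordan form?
The characteristic polynomial is det(xI - A) = x^3, so the eigenvalues are 0 (algebraic multiplicity 3).

For λ = 0: rank(A) = 2, rank(A^2) = 1, rank(A^3) = 0. The eigenspace has dimension 3 - 2 = 1, so there is 1 Jordan block; the rank sequence gives block sizes [3].

Assembling the blocks gives the Jordan form J above.

J = [[0, 1, 0], [0, 0, 1], [0, 0, 0]]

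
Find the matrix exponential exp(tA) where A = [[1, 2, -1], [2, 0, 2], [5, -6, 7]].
A has Jordan form J = [[2, 1, 0], [0, 2, 0], [0, 0, 4]] with A = PJP^{-1}, so e^{tA} = P e^{tJ} P^{-1}.

For a Jordan block J_k(λ), e^{tJ_k(λ)} = e^{λt} · (I + tN + t^2 N^2/2! + ... + t^{k-1} N^{k-1}/(k-1)!) where N is the nilpotent superdiagonal part.

Assembling the blocks and conjugating back gives the entries of e^{tA} as shown above.

e^{tA} = [[(1 - t)*e^{2*t}, 2*t*e^{2*t}, -t*e^{2*t}], [e^{4*t} - e^{2*t}, (2 - e^{2*t})*e^{2*t}, e^{4*t} - e^{2*t}], [(t + 2*e^{2*t} - 2)*e^{2*t}, 2*(-t - e^{2*t} + 1)*e^{2*t}, (t + 2*e^{2*t} - 1)*e^{2*t}]]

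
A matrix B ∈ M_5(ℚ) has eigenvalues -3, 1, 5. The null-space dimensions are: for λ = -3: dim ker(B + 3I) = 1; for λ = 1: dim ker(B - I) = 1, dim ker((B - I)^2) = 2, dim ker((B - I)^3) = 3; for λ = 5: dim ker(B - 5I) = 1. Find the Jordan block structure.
Jordan blocks: (-3, 1), (1, 3), (5, 1)

λ = -3: successive nullity increments [1] count blocks of size ≥ k; block sizes are [1].
λ = 1: successive nullity increments [1, 1, 1] count blocks of size ≥ k; block sizes are [3].
λ = 5: successive nullity increments [1] count blocks of size ≥ k; block sizes are [1].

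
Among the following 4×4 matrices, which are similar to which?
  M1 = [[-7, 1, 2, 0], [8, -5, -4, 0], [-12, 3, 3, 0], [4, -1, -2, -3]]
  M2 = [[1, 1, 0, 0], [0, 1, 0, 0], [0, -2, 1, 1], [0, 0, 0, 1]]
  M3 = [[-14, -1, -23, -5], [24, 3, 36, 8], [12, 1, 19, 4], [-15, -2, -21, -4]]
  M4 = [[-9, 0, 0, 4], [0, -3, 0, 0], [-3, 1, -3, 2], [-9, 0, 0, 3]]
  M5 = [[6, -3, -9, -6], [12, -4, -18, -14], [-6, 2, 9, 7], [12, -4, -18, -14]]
Characteristic polynomials: χ_{M1} = (x + 3)^4, χ_{M2} = (x - 1)^4, χ_{M3} = (x - 1)^4, χ_{M4} = (x + 3)^4, χ_{M5} = x^3(x + 3).

{M1}: invariant factors x + 3, x + 3, (x + 3)^2.

{M2, M3}: invariant factors (x - 1)^2, (x - 1)^2.

{M4}: invariant factors (x + 3)^2, (x + 3)^2.

{M5}: invariant factors x, x^2(x + 3).

Matrices are similar if and only if their invariant-factor lists agree; the partition into similarity classes is {M1}, {M2, M3}, {M4}, {M5}.

4 classes: {M1}, {M2, M3}, {M4}, {M5}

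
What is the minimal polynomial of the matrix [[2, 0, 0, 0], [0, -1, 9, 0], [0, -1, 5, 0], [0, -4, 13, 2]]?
The characteristic polynomial factors as (x - 2)^4. The minimal polynomial is ∏(x - λ)^{k_λ} where k_λ is the size of the largest Jordan block at λ.

For λ = 2: rank(A - 2I) = 2, and the largest Jordan block has size 3 (the smallest k with rank((A - 2I)^k) = rank((A - 2I)^(k+1))).

So m_A(x) = (x - 2)^3.

m_A(x) = (x - 2)^3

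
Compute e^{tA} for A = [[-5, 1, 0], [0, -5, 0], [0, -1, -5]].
A has Jordan form J = [[-5, 1, 0], [0, -5, 0], [0, 0, -5]] with A = PJP^{-1}, so e^{tA} = P e^{tJ} P^{-1}.

For a Jordan block J_k(λ), e^{tJ_k(λ)} = e^{λt} · (I + tN + t^2 N^2/2! + ... + t^{k-1} N^{k-1}/(k-1)!) where N is the nilpotent superdiagonal part.

Assembling the blocks and conjugating back gives the entries of e^{tA} as shown above.

e^{tA} = [[e^{-5*t}, t*e^{-5*t}, 0], [0, e^{-5*t}, 0], [0, -t*e^{-5*t}, e^{-5*t}]]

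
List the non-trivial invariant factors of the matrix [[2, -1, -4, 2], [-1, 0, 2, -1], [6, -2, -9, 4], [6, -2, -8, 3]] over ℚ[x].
x + 1, (x + 1)^3

The Jordan structure of A has elementary divisors (x + 1)^3, (x + 1). Arranging the block sizes at each eigenvalue in decreasing order and taking row products gives the invariant factors.

Invariant factors (smallest first, each dividing the next): x + 1, (x + 1)^3.

Check: the last factor (x + 1)^3 is the minimal polynomial, and the product (x + 1)^4 is the characteristic polynomial.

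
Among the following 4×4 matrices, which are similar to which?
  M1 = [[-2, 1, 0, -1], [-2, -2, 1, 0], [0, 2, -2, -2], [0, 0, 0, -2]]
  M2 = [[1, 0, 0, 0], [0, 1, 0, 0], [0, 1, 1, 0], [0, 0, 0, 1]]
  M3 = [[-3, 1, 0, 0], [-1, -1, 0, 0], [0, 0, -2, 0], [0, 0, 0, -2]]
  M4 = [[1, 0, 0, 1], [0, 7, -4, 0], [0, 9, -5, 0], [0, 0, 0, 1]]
Characteristic polynomials: χ_{M1} = (x + 2)^4, χ_{M2} = (x - 1)^4, χ_{M3} = (x + 2)^4, χ_{M4} = (x - 1)^4.

{M1}: invariant factors x + 2, (x + 2)^3.

{M2}: invariant factors x - 1, x - 1, (x - 1)^2.

{M3}: invariant factors x + 2, x + 2, (x + 2)^2.

{M4}: invariant factors (x - 1)^2, (x - 1)^2.

Matrices are similar if and only if their invariant-factor lists agree; the partition into similarity classes is {M1}, {M2}, {M3}, {M4}.

4 classes: {M1}, {M2}, {M3}, {M4}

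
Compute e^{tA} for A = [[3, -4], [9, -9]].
A has Jordan form J = [[-3, 1], [0, -3]] with A = PJP^{-1}, so e^{tA} = P e^{tJ} P^{-1}.

For a Jordan block J_k(λ), e^{tJ_k(λ)} = e^{λt} · (I + tN + t^2 N^2/2! + ... + t^{k-1} N^{k-1}/(k-1)!) where N is the nilpotent superdiagonal part.

Assembling the blocks and conjugating back gives the entries of e^{tA} as shown above.

e^{tA} = [[(6*t + 1)*e^{-3*t}, -4*t*e^{-3*t}], [9*t*e^{-3*t}, (1 - 6*t)*e^{-3*t}]]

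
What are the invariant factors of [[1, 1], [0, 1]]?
(x - 1)^2

The Jordan structure of A has elementary divisors (x - 1)^2. Arranging the block sizes at each eigenvalue in decreasing order and taking row products gives the invariant factors.

Invariant factors (smallest first, each dividing the next): (x - 1)^2.

Check: the last factor (x - 1)^2 is the minimal polynomial, and the product (x - 1)^2 is the characteristic polynomial.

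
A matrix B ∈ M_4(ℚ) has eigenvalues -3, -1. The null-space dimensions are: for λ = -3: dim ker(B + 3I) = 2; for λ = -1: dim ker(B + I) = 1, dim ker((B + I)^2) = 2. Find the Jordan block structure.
λ = -3: successive nullity increments [2] count blocks of size ≥ k; block sizes are [1, 1].
λ = -1: successive nullity increments [1, 1] count blocks of size ≥ k; block sizes are [2].

Jordan blocks: (-3, 1), (-3, 1), (-1, 2)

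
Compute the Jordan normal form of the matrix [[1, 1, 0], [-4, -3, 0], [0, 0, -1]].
J = [[-1, 1, 0], [0, -1, 0], [0, 0, -1]]

The characteristic polynomial is det(xI - A) = (x + 1)^3, so the eigenvalues are -1 (algebraic multiplicity 3).

For λ = -1: rank(A + I) = 1, rank((A + I)^2) = 0. The eigenspace has dimension 3 - 1 = 2, so there are 2 Jordan blocks; the rank sequence gives block sizes [2, 1].

Assembling the blocks gives the Jordan form J above.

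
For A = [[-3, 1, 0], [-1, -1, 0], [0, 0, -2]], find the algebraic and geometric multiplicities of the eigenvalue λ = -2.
The characteristic polynomial is (x + 2)^3, so the factor x + 2 appears with exponent 3: the algebraic multiplicity is 3.

rank(A + 2I) = 1, so the eigenspace has dimension 3 - 1 = 2: the geometric multiplicity is 2.

Since 2 < 3, A is not diagonalizable.

algebraic multiplicity 3, geometric multiplicity 2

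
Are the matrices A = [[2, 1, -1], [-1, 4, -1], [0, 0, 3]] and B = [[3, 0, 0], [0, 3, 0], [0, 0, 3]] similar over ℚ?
Both have characteristic polynomial (x - 3)^3, but the minimal polynomial of A is (x - 3)^2 while the minimal polynomial of B is x - 3. The minimal polynomial is a similarity invariant, so A and B are not similar.

No.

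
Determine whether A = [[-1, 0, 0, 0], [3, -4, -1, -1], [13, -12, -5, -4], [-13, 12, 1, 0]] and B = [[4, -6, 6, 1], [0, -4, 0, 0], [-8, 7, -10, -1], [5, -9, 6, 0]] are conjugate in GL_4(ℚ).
Yes.

Two matrices over a field are similar if and only if they have the same invariant factors.

Both A and B have characteristic polynomial (x + 1)^2(x + 4)^2 and minimal polynomial (x + 1)^2(x + 4)^2. Computing further, both have invariant factors (x + 1)^2(x + 4)^2. Hence A and B are similar.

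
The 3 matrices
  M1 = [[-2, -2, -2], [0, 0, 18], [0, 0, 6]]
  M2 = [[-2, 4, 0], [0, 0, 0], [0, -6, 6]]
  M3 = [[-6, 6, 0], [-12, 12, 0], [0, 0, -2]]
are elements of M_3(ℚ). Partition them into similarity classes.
Characteristic polynomials: χ_{M1} = x(x - 6)(x + 2), χ_{M2} = x(x - 6)(x + 2), χ_{M3} = x(x - 6)(x + 2).

{M1, M2, M3}: invariant factors x(x - 6)(x + 2).

Matrices are similar if and only if their invariant-factor lists agree; the partition into similarity classes is {M1, M2, M3}.

1 class: {M1, M2, M3}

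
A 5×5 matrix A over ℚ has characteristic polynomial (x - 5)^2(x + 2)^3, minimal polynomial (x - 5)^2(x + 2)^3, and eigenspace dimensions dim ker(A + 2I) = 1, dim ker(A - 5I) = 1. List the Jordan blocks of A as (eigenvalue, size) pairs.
Jordan blocks: (-2, 3), (5, 2)

λ = -2: algebraic multiplicity 3 (exponent in χ_A), largest block size 3 (exponent in m_A), 1 block (geometric multiplicity). This forces block sizes [3].
λ = 5: algebraic multiplicity 2 (exponent in χ_A), largest block size 2 (exponent in m_A), 1 block (geometric multiplicity). This forces block sizes [2].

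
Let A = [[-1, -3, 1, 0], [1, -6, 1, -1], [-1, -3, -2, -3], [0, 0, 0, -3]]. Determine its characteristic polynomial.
χ_A(x) = (x + 3)^4

xI - A = [[x + 1, 3, -1, 0], [-1, x + 6, -1, 1], [1, 3, x + 2, 3], [0, 0, 0, x + 3]].

Expanding det(xI - A) along the first row:
det(xI - A) = + (x + 1)·det([[x + 6, -1, 1], [3, x + 2, 3], [0, 0, x + 3]]) - (3)·det([[-1, -1, 1], [1, x + 2, 3], [0, 0, x + 3]]) + (-1)·det([[-1, x + 6, 1], [1, 3, 3], [0, 0, x + 3]]) - (0)·det([[-1, x + 6, -1], [1, 3, x + 2], [0, 0, 0]]).

Evaluating gives χ_A(x) = x^4 + 12x^3 + 54x^2 + 108x + 81 = (x + 3)^4.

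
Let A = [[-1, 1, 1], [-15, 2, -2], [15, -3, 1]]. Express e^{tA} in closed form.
A has Jordan form J = [[-1, 1, 0], [0, -1, 0], [0, 0, 4]] with A = PJP^{-1}, so e^{tA} = P e^{tJ} P^{-1}.

For a Jordan block J_k(λ), e^{tJ_k(λ)} = e^{λt} · (I + tN + t^2 N^2/2! + ... + t^{k-1} N^{k-1}/(k-1)!) where N is the nilpotent superdiagonal part.

Assembling the blocks and conjugating back gives the entries of e^{tA} as shown above.

e^{tA} = [[e^{-t}, t*e^{-t}, t*e^{-t}], [3*(1 - e^{5*t})*e^{-t}, (3*t + 1)*e^{-t}, (3*t - e^{5*t} + 1)*e^{-t}], [(3*e^{5*t} - 3)*e^{-t}, -3*t*e^{-t}, (-3*t + e^{5*t})*e^{-t}]]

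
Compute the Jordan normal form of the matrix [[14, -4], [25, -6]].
J = [[4, 1], [0, 4]]

The characteristic polynomial is det(xI - A) = (x - 4)^2, so the eigenvalues are 4 (algebraic multiplicity 2).

For λ = 4: rank(A - 4I) = 1, rank((A - 4I)^2) = 0. The eigenspace has dimension 2 - 1 = 1, so there is 1 Jordan block; the rank sequence gives block sizes [2].

Assembling the blocks gives the Jordan form J above.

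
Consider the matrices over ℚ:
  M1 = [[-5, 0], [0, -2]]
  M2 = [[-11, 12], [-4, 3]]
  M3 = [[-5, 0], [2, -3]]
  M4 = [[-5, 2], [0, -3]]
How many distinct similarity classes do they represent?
2 classes: {M1}, {M2, M3, M4}

Characteristic polynomials: χ_{M1} = (x + 2)(x + 5), χ_{M2} = (x + 3)(x + 5), χ_{M3} = (x + 3)(x + 5), χ_{M4} = (x + 3)(x + 5).

{M1}: invariant factors (x + 2)(x + 5).

{M2, M3, M4}: invariant factors (x + 3)(x + 5).

Matrices are similar if and only if their invariant-factor lists agree; the partition into similarity classes is {M1}, {M2, M3, M4}.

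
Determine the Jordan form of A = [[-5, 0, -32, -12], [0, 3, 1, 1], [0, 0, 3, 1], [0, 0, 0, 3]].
J = [[-5, 0, 0, 0], [0, 3, 1, 0], [0, 0, 3, 1], [0, 0, 0, 3]]

The characteristic polynomial is det(xI - A) = (x - 3)^3(x + 5), so the eigenvalues are -5 (algebraic multiplicity 1), 3 (algebraic multiplicity 3).

For λ = -5: algebraic multiplicity 1 gives one 1×1 block.

For λ = 3: rank(A - 3I) = 3, rank((A - 3I)^2) = 2, rank((A - 3I)^3) = 1. The eigenspace has dimension 4 - 3 = 1, so there is 1 Jordan block; the rank sequence gives block sizes [3].

Assembling the blocks gives the Jordan form J above.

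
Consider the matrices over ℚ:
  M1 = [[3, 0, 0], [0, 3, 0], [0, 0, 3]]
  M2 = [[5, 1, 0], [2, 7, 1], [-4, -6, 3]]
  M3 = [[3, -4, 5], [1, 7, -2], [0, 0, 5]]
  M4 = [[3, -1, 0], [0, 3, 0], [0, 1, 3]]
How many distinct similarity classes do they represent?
Characteristic polynomials: χ_{M1} = (x - 3)^3, χ_{M2} = (x - 5)^3, χ_{M3} = (x - 5)^3, χ_{M4} = (x - 3)^3.

{M1}: invariant factors x - 3, x - 3, x - 3.

{M2, M3}: invariant factors (x - 5)^3.

{M4}: invariant factors x - 3, (x - 3)^2.

Matrices are similar if and only if their invariant-factor lists agree; the partition into similarity classes is {M1}, {M2, M3}, {M4}.

3 classes: {M1}, {M2, M3}, {M4}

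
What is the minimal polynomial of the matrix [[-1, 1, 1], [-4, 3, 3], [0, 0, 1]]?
The characteristic polynomial factors as (x - 1)^3. The minimal polynomial is ∏(x - λ)^{k_λ} where k_λ is the size of the largest Jordan block at λ.

For λ = 1: rank(A - I) = 2, and the largest Jordan block has size 3 (the smallest k with rank((A - I)^k) = rank((A - I)^(k+1))).

So m_A(x) = (x - 1)^3.

m_A(x) = (x - 1)^3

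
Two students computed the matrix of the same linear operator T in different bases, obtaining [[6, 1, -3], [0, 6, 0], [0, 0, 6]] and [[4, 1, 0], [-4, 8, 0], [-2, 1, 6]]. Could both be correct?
Yes.

Two matrices over a field are similar if and only if they have the same invariant factors.

Both A and B have characteristic polynomial (x - 6)^3 and minimal polynomial (x - 6)^2. Computing further, both have invariant factors x - 6, (x - 6)^2. Hence A and B are similar.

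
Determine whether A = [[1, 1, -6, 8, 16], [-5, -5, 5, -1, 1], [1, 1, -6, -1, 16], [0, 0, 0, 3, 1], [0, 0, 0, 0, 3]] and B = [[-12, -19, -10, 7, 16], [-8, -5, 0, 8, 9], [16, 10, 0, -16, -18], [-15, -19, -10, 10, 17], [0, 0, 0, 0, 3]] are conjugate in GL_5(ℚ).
Yes.

Two matrices over a field are similar if and only if they have the same invariant factors.

Both A and B have characteristic polynomial x(x - 3)^2(x + 5)^2 and minimal polynomial x(x - 3)^2(x + 5)^2. Computing further, both have invariant factors x(x - 3)^2(x + 5)^2. Hence A and B are similar.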